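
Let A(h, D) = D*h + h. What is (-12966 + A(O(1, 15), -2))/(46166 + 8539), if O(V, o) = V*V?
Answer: -12967/54705 ≈ -0.23704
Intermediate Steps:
O(V, o) = V**2
A(h, D) = h + D*h
(-12966 + A(O(1, 15), -2))/(46166 + 8539) = (-12966 + 1**2*(1 - 2))/(46166 + 8539) = (-12966 + 1*(-1))/54705 = (-12966 - 1)*(1/54705) = -12967*1/54705 = -12967/54705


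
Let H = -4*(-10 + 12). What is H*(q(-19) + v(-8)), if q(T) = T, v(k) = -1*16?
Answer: 280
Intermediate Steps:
H = -8 (H = -4*2 = -8)
v(k) = -16
H*(q(-19) + v(-8)) = -8*(-19 - 16) = -8*(-35) = 280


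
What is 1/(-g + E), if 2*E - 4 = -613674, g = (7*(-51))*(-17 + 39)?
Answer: -1/298981 ≈ -3.3447e-6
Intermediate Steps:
g = -7854 (g = -357*22 = -7854)
E = -306835 (E = 2 + (½)*(-613674) = 2 - 306837 = -306835)
1/(-g + E) = 1/(-1*(-7854) - 306835) = 1/(7854 - 306835) = 1/(-298981) = -1/298981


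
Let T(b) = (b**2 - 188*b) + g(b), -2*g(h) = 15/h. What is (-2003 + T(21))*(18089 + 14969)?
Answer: -1275129705/7 ≈ -1.8216e+8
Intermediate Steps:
g(h) = -15/(2*h)
T(b) = b**2 - 188*b - 15/(2*b) (T(b) = (b**2 - 188*b) - 15/(2*b) = b**2 - 188*b - 15/(2*b))
(-2003 + T(21))*(18089 + 14969) = (-2003 + (21**2 - 188*21 - 15/2/21))*(18089 + 14969) = (-2003 + (441 - 3948 - 15/2*1/21))*33058 = (-2003 + (441 - 3948 - 5/14))*33058 = (-2003 - 49103/14)*33058 = -77145/14*33058 = -1275129705/7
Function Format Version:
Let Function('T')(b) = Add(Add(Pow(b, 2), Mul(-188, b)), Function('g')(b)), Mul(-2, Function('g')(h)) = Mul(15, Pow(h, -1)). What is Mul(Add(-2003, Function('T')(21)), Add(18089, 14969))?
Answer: Rational(-1275129705, 7) ≈ -1.8216e+8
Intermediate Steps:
Function('g')(h) = Mul(Rational(-15, 2), Pow(h, -1)) (Function('g')(h) = Mul(Rational(-1, 2), Mul(15, Pow(h, -1))) = Mul(Rational(-15, 2), Pow(h, -1)))
Function('T')(b) = Add(Pow(b, 2), Mul(-188, b), Mul(Rational(-15, 2), Pow(b, -1))) (Function('T')(b) = Add(Add(Pow(b, 2), Mul(-188, b)), Mul(Rational(-15, 2), Pow(b, -1))) = Add(Pow(b, 2), Mul(-188, b), Mul(Rational(-15, 2), Pow(b, -1))))
Mul(Add(-2003, Function('T')(21)), Add(18089, 14969)) = Mul(Add(-2003, Add(Pow(21, 2), Mul(-188, 21), Mul(Rational(-15, 2), Pow(21, -1)))), Add(18089, 14969)) = Mul(Add(-2003, Add(441, -3948, Mul(Rational(-15, 2), Rational(1, 21)))), 33058) = Mul(Add(-2003, Add(441, -3948, Rational(-5, 14))), 33058) = Mul(Add(-2003, Rational(-49103, 14)), 33058) = Mul(Rational(-77145, 14), 33058) = Rational(-1275129705, 7)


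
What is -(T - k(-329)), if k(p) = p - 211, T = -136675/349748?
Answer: -26961035/49964 ≈ -539.61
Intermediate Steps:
T = -19525/49964 (T = -136675*1/349748 = -19525/49964 ≈ -0.39078)
k(p) = -211 + p
-(T - k(-329)) = -(-19525/49964 - (-211 - 329)) = -(-19525/49964 - 1*(-540)) = -(-19525/49964 + 540) = -1*26961035/49964 = -26961035/49964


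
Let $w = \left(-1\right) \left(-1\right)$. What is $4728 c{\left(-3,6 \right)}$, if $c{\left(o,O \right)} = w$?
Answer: $4728$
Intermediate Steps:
$w = 1$
$c{\left(o,O \right)} = 1$
$4728 c{\left(-3,6 \right)} = 4728 \cdot 1 = 4728$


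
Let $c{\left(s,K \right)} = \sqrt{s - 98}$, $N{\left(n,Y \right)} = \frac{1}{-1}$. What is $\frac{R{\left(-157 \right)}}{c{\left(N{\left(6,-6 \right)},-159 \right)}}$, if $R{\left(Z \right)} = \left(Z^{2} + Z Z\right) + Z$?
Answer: $- \frac{49141 i \sqrt{11}}{33} \approx - 4938.9 i$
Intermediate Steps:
$R{\left(Z \right)} = Z + 2 Z^{2}$ ($R{\left(Z \right)} = \left(Z^{2} + Z^{2}\right) + Z = 2 Z^{2} + Z = Z + 2 Z^{2}$)
$N{\left(n,Y \right)} = -1$
$c{\left(s,K \right)} = \sqrt{-98 + s}$
$\frac{R{\left(-157 \right)}}{c{\left(N{\left(6,-6 \right)},-159 \right)}} = \frac{\left(-157\right) \left(1 + 2 \left(-157\right)\right)}{\sqrt{-98 - 1}} = \frac{\left(-157\right) \left(1 - 314\right)}{\sqrt{-99}} = \frac{\left(-157\right) \left(-313\right)}{3 i \sqrt{11}} = 49141 \left(- \frac{i \sqrt{11}}{33}\right) = - \frac{49141 i \sqrt{11}}{33}$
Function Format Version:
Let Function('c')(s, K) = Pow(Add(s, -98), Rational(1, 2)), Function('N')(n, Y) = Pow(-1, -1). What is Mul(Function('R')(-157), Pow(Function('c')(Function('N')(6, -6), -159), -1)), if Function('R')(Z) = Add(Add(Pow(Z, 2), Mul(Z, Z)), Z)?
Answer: Mul(Rational(-49141, 33), I, Pow(11, Rational(1, 2))) ≈ Mul(-4938.9, I)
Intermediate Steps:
Function('R')(Z) = Add(Z, Mul(2, Pow(Z, 2))) (Function('R')(Z) = Add(Add(Pow(Z, 2), Pow(Z, 2)), Z) = Add(Mul(2, Pow(Z, 2)), Z) = Add(Z, Mul(2, Pow(Z, 2))))
Function('N')(n, Y) = -1
Function('c')(s, K) = Pow(Add(-98, s), Rational(1, 2))
Mul(Function('R')(-157), Pow(Function('c')(Function('N')(6, -6), -159), -1)) = Mul(Mul(-157, Add(1, Mul(2, -157))), Pow(Pow(Add(-98, -1), Rational(1, 2)), -1)) = Mul(Mul(-157, Add(1, -314)), Pow(Pow(-99, Rational(1, 2)), -1)) = Mul(Mul(-157, -313), Pow(Mul(3, I, Pow(11, Rational(1, 2))), -1)) = Mul(49141, Mul(Rational(-1, 33), I, Pow(11, Rational(1, 2)))) = Mul(Rational(-49141, 33), I, Pow(11, Rational(1, 2)))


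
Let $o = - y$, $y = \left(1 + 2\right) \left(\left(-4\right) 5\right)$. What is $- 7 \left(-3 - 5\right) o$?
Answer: $3360$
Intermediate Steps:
$y = -60$ ($y = 3 \left(-20\right) = -60$)
$o = 60$ ($o = \left(-1\right) \left(-60\right) = 60$)
$- 7 \left(-3 - 5\right) o = - 7 \left(-3 - 5\right) 60 = \left(-7\right) \left(-8\right) 60 = 56 \cdot 60 = 3360$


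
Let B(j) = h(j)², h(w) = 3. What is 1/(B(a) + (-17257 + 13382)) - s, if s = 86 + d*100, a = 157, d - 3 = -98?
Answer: 36394523/3866 ≈ 9414.0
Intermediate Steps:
d = -95 (d = 3 - 98 = -95)
B(j) = 9 (B(j) = 3² = 9)
s = -9414 (s = 86 - 95*100 = 86 - 9500 = -9414)
1/(B(a) + (-17257 + 13382)) - s = 1/(9 + (-17257 + 13382)) - 1*(-9414) = 1/(9 - 3875) + 9414 = 1/(-3866) + 9414 = -1/3866 + 9414 = 36394523/3866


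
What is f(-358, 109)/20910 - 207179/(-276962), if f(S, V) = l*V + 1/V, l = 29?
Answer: 2702988391/3005947718 ≈ 0.89921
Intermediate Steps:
f(S, V) = 1/V + 29*V (f(S, V) = 29*V + 1/V = 1/V + 29*V)
f(-358, 109)/20910 - 207179/(-276962) = (1/109 + 29*109)/20910 - 207179/(-276962) = (1/109 + 3161)*(1/20910) - 207179*(-1/276962) = (344550/109)*(1/20910) + 29597/39566 = 11485/75973 + 29597/39566 = 2702988391/3005947718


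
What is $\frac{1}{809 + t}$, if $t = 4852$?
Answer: $\frac{1}{5661} \approx 0.00017665$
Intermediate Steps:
$\frac{1}{809 + t} = \frac{1}{809 + 4852} = \frac{1}{5661}$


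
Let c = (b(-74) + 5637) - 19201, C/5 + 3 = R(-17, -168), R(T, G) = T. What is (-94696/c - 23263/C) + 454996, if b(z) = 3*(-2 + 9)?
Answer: 616525603209/1354300 ≈ 4.5524e+5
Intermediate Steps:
b(z) = 21 (b(z) = 3*7 = 21)
C = -100 (C = -15 + 5*(-17) = -15 - 85 = -100)
c = -13543 (c = (21 + 5637) - 19201 = 5658 - 19201 = -13543)
(-94696/c - 23263/C) + 454996 = (-94696/(-13543) - 23263/(-100)) + 454996 = (-94696*(-1/13543) - 23263*(-1/100)) + 454996 = (94696/13543 + 23263/100) + 454996 = 324520409/1354300 + 454996 = 616525603209/1354300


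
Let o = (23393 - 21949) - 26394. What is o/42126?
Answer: -12475/21063 ≈ -0.59227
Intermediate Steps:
o = -24950 (o = 1444 - 26394 = -24950)
o/42126 = -24950/42126 = -24950*1/42126 = -12475/21063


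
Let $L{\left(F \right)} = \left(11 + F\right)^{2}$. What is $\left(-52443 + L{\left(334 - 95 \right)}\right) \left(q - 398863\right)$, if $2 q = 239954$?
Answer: $-2804756502$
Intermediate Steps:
$q = 119977$ ($q = \frac{1}{2} \cdot 239954 = 119977$)
$\left(-52443 + L{\left(334 - 95 \right)}\right) \left(q - 398863\right) = \left(-52443 + \left(11 + \left(334 - 95\right)\right)^{2}\right) \left(119977 - 398863\right) = \left(-52443 + \left(11 + \left(334 - 95\right)\right)^{2}\right) \left(-278886\right) = \left(-52443 + \left(11 + 239\right)^{2}\right) \left(-278886\right) = \left(-52443 + 250^{2}\right) \left(-278886\right) = \left(-52443 + 62500\right) \left(-278886\right) = 10057 \left(-278886\right) = -2804756502$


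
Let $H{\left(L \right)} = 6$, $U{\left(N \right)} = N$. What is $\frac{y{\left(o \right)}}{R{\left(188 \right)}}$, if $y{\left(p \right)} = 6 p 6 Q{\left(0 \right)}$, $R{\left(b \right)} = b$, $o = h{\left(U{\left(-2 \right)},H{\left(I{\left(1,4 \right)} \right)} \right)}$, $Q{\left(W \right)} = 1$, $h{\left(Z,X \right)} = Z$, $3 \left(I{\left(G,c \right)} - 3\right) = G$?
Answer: $- \frac{18}{47} \approx -0.38298$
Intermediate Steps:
$I{\left(G,c \right)} = 3 + \frac{G}{3}$
$o = -2$
$y{\left(p \right)} = 36 p$ ($y{\left(p \right)} = 6 p 6 \cdot 1 = 36 p 1 = 36 p$)
$\frac{y{\left(o \right)}}{R{\left(188 \right)}} = \frac{36 \left(-2\right)}{188} = \left(-72\right) \frac{1}{188} = - \frac{18}{47}$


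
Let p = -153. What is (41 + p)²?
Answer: 12544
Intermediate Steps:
(41 + p)² = (41 - 153)² = (-112)² = 12544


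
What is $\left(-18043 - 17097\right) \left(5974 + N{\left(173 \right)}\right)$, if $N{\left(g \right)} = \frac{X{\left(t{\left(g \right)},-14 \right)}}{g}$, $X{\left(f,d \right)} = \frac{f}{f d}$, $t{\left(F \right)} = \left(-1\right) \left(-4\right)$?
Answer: $- \frac{36317257770}{173} \approx -2.0993 \cdot 10^{8}$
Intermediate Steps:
$t{\left(F \right)} = 4$
$X{\left(f,d \right)} = \frac{1}{d}$ ($X{\left(f,d \right)} = \frac{f}{d f} = f \frac{1}{d f} = \frac{1}{d}$)
$N{\left(g \right)} = - \frac{1}{14 g}$ ($N{\left(g \right)} = \frac{1}{\left(-14\right) g} = - \frac{1}{14 g}$)
$\left(-18043 - 17097\right) \left(5974 + N{\left(173 \right)}\right) = \left(-18043 - 17097\right) \left(5974 - \frac{1}{14 \cdot 173}\right) = \left(-18043 - 17097\right) \left(5974 - \frac{1}{2422}\right) = - 35140 \left(5974 - \frac{1}{2422}\right) = \left(-35140\right) \frac{14469027}{2422} = - \frac{36317257770}{173}$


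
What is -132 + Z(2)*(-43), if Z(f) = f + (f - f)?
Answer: -218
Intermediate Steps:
Z(f) = f (Z(f) = f + 0 = f)
-132 + Z(2)*(-43) = -132 + 2*(-43) = -132 - 86 = -218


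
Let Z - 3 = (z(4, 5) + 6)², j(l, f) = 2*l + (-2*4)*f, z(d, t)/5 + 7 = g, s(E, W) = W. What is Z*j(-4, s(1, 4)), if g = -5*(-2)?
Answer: -17760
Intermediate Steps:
g = 10
z(d, t) = 15 (z(d, t) = -35 + 5*10 = -35 + 50 = 15)
j(l, f) = -8*f + 2*l (j(l, f) = 2*l - 8*f = -8*f + 2*l)
Z = 444 (Z = 3 + (15 + 6)² = 3 + 21² = 3 + 441 = 444)
Z*j(-4, s(1, 4)) = 444*(-8*4 + 2*(-4)) = 444*(-32 - 8) = 444*(-40) = -17760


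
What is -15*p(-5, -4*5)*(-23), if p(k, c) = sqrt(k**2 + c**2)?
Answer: 1725*sqrt(17) ≈ 7112.4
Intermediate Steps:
p(k, c) = sqrt(c**2 + k**2)
-15*p(-5, -4*5)*(-23) = -15*sqrt((-4*5)**2 + (-5)**2)*(-23) = -15*sqrt((-20)**2 + 25)*(-23) = -15*sqrt(400 + 25)*(-23) = -75*sqrt(17)*(-23) = 1725*sqrt(17)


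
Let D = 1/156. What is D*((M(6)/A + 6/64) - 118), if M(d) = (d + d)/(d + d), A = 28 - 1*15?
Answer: -16339/21632 ≈ -0.75532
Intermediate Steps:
D = 1/156 ≈ 0.0064103
A = 13 (A = 28 - 15 = 13)
M(d) = 1 (M(d) = (2*d)/((2*d)) = (2*d)*(1/(2*d)) = 1)
D*((M(6)/A + 6/64) - 118) = ((1/13 + 6/64) - 118)/156 = ((1*(1/13) + 6*(1/64)) - 118)/156 = ((1/13 + 3/32) - 118)/156 = (71/416 - 118)/156 = (1/156)*(-49017/416) = -16339/21632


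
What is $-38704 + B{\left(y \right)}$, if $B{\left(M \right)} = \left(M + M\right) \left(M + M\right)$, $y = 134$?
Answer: $33120$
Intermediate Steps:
$B{\left(M \right)} = 4 M^{2}$ ($B{\left(M \right)} = 2 M 2 M = 4 M^{2}$)
$-38704 + B{\left(y \right)} = -38704 + 4 \cdot 134^{2} = -38704 + 4 \cdot 17956 = -38704 + 71824 = 33120$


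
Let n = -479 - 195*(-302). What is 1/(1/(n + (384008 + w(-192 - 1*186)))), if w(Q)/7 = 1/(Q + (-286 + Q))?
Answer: 461000591/1042 ≈ 4.4242e+5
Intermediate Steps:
w(Q) = 7/(-286 + 2*Q) (w(Q) = 7/(Q + (-286 + Q)) = 7/(-286 + 2*Q))
n = 58411 (n = -479 + 58890 = 58411)
1/(1/(n + (384008 + w(-192 - 1*186)))) = 1/(1/(58411 + (384008 + 7/(2*(-143 + (-192 - 1*186)))))) = 1/(1/(58411 + (384008 + 7/(2*(-143 + (-192 - 186)))))) = 1/(1/(58411 + (384008 + 7/(2*(-143 - 378))))) = 1/(1/(58411 + (384008 + (7/2)/(-521)))) = 1/(1/(58411 + (384008 + (7/2)*(-1/521)))) = 1/(1/(58411 + (384008 - 7/1042))) = 1/(1/(58411 + 400136329/1042)) = 1/(1/(461000591/1042)) = 1/(1042/461000591) = 461000591/1042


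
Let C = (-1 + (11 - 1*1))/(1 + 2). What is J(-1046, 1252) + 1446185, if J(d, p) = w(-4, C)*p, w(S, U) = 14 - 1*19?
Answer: 1439925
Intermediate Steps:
C = 3 (C = (-1 + (11 - 1))/3 = (-1 + 10)*(⅓) = 9*(⅓) = 3)
w(S, U) = -5 (w(S, U) = 14 - 19 = -5)
J(d, p) = -5*p
J(-1046, 1252) + 1446185 = -5*1252 + 1446185 = -6260 + 1446185 = 1439925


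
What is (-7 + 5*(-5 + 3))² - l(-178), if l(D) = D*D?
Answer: -31395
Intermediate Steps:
l(D) = D²
(-7 + 5*(-5 + 3))² - l(-178) = (-7 + 5*(-5 + 3))² - 1*(-178)² = (-7 + 5*(-2))² - 1*31684 = (-7 - 10)² - 31684 = (-17)² - 31684 = 289 - 31684 = -31395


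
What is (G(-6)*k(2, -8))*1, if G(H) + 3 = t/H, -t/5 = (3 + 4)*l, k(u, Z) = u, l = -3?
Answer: -41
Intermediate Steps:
t = 105 (t = -5*(3 + 4)*(-3) = -35*(-3) = -5*(-21) = 105)
G(H) = -3 + 105/H
(G(-6)*k(2, -8))*1 = ((-3 + 105/(-6))*2)*1 = ((-3 + 105*(-1/6))*2)*1 = ((-3 - 35/2)*2)*1 = -41/2*2*1 = -41*1 = -41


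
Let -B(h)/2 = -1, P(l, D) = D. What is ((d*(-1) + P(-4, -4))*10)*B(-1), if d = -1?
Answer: -60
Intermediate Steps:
B(h) = 2 (B(h) = -2*(-1) = 2)
((d*(-1) + P(-4, -4))*10)*B(-1) = ((-1*(-1) - 4)*10)*2 = ((1 - 4)*10)*2 = -3*10*2 = -30*2 = -60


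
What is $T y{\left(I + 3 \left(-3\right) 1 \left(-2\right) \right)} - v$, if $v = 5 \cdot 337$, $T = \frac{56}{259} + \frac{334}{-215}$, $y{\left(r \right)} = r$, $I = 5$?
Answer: $- \frac{13648849}{7955} \approx -1715.8$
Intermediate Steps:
$T = - \frac{10638}{7955}$ ($T = 56 \cdot \frac{1}{259} + 334 \left(- \frac{1}{215}\right) = \frac{8}{37} - \frac{334}{215} = - \frac{10638}{7955} \approx -1.3373$)
$v = 1685$
$T y{\left(I + 3 \left(-3\right) 1 \left(-2\right) \right)} - v = - \frac{10638 \left(5 + 3 \left(-3\right) 1 \left(-2\right)\right)}{7955} - 1685 = - \frac{10638 \left(5 - -18\right)}{7955} - 1685 = - \frac{10638 \left(5 + 18\right)}{7955} - 1685 = \left(- \frac{10638}{7955}\right) 23 - 1685 = - \frac{244674}{7955} - 1685 = - \frac{13648849}{7955}$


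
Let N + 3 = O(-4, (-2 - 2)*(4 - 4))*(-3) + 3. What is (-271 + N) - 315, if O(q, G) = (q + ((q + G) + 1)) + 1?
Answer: -568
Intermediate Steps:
O(q, G) = 2 + G + 2*q (O(q, G) = (q + ((G + q) + 1)) + 1 = (q + (1 + G + q)) + 1 = (1 + G + 2*q) + 1 = 2 + G + 2*q)
N = 18 (N = -3 + ((2 + (-2 - 2)*(4 - 4) + 2*(-4))*(-3) + 3) = -3 + ((2 - 4*0 - 8)*(-3) + 3) = -3 + ((2 + 0 - 8)*(-3) + 3) = -3 + (-6*(-3) + 3) = -3 + (18 + 3) = -3 + 21 = 18)
(-271 + N) - 315 = (-271 + 18) - 315 = -253 - 315 = -568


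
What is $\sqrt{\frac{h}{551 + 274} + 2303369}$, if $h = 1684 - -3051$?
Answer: $\frac{16 \sqrt{244958505}}{165} \approx 1517.7$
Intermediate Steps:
$h = 4735$ ($h = 1684 + 3051 = 4735$)
$\sqrt{\frac{h}{551 + 274} + 2303369} = \sqrt{\frac{4735}{551 + 274} + 2303369} = \sqrt{\frac{4735}{825} + 2303369} = \sqrt{4735 \cdot \frac{1}{825} + 2303369} = \sqrt{\frac{947}{165} + 2303369} = \sqrt{\frac{380056832}{165}} = \frac{16 \sqrt{244958505}}{165}$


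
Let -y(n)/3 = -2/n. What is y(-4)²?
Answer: 9/4 ≈ 2.2500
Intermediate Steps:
y(n) = 6/n (y(n) = -(-6)/n = 6/n)
y(-4)² = (6/(-4))² = (6*(-¼))² = (-3/2)² = 9/4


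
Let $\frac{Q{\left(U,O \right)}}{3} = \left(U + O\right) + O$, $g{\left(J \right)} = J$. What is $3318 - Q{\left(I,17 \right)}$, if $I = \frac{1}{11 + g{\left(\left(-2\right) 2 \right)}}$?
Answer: $\frac{22509}{7} \approx 3215.6$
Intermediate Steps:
$I = \frac{1}{7}$ ($I = \frac{1}{11 - 4} = \frac{1}{7} \approx 0.14286$)
$Q{\left(U,O \right)} = 3 U + 6 O$ ($Q{\left(U,O \right)} = 3 \left(\left(U + O\right) + O\right) = 3 \left(\left(O + U\right) + O\right) = 3 \left(U + 2 O\right) = 3 U + 6 O$)
$3318 - Q{\left(I,17 \right)} = 3318 - \left(3 \cdot \frac{1}{7} + 6 \cdot 17\right) = 3318 - \left(\frac{3}{7} + 102\right) = 3318 - \frac{717}{7} = \frac{22509}{7}$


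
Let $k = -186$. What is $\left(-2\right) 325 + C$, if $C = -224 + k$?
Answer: $-1060$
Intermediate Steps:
$C = -410$ ($C = -224 - 186 = -410$)
$\left(-2\right) 325 + C = \left(-2\right) 325 - 410 = -650 - 410 = -1060$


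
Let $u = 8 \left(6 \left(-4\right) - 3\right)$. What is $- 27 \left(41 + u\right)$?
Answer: $4725$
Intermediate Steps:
$u = -216$ ($u = 8 \left(-24 - 3\right) = 8 \left(-27\right) = -216$)
$- 27 \left(41 + u\right) = - 27 \left(41 - 216\right) = - 27 \left(-175\right) = \left(-1\right) \left(-4725\right) = 4725$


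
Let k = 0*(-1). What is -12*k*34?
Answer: 0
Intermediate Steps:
k = 0
-12*k*34 = -12*0*34 = 0*34 = 0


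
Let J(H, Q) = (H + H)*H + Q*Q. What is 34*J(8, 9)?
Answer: 7106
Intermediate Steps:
J(H, Q) = Q² + 2*H² (J(H, Q) = (2*H)*H + Q² = 2*H² + Q² = Q² + 2*H²)
34*J(8, 9) = 34*(9² + 2*8²) = 34*(81 + 2*64) = 34*(81 + 128) = 34*209 = 7106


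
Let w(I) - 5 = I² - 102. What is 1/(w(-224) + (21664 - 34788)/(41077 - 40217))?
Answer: 215/10763704 ≈ 1.9975e-5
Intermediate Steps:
w(I) = -97 + I² (w(I) = 5 + (I² - 102) = 5 + (-102 + I²) = -97 + I²)
1/(w(-224) + (21664 - 34788)/(41077 - 40217)) = 1/((-97 + (-224)²) + (21664 - 34788)/(41077 - 40217)) = 1/((-97 + 50176) - 13124/860) = 1/(50079 - 13124*1/860) = 1/(50079 - 3281/215) = 1/(10763704/215) = 215/10763704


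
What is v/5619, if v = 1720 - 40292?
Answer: -38572/5619 ≈ -6.8646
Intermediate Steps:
v = -38572
v/5619 = -38572/5619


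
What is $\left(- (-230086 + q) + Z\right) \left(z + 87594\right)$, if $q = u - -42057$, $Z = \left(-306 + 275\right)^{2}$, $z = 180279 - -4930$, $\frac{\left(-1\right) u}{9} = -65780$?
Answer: $-109947793090$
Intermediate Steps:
$u = 592020$ ($u = \left(-9\right) \left(-65780\right) = 592020$)
$z = 185209$ ($z = 180279 + 4930 = 185209$)
$Z = 961$ ($Z = \left(-31\right)^{2} = 961$)
$q = 634077$ ($q = 592020 - -42057 = 592020 + 42057 = 634077$)
$\left(- (-230086 + q) + Z\right) \left(z + 87594\right) = \left(- (-230086 + 634077) + 961\right) \left(185209 + 87594\right) = \left(\left(-1\right) 403991 + 961\right) 272803 = \left(-403991 + 961\right) 272803 = \left(-403030\right) 272803 = -109947793090$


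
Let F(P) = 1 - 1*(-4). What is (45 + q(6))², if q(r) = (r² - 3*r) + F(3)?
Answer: 4624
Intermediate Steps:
F(P) = 5 (F(P) = 1 + 4 = 5)
q(r) = 5 + r² - 3*r (q(r) = (r² - 3*r) + 5 = 5 + r² - 3*r)
(45 + q(6))² = (45 + (5 + 6² - 3*6))² = (45 + (5 + 36 - 18))² = (45 + 23)² = 68² = 4624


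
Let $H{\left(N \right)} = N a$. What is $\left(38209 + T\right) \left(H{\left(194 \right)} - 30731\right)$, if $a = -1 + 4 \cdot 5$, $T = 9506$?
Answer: $-1290452175$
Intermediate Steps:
$a = 19$ ($a = -1 + 20 = 19$)
$H{\left(N \right)} = 19 N$ ($H{\left(N \right)} = N 19 = 19 N$)
$\left(38209 + T\right) \left(H{\left(194 \right)} - 30731\right) = \left(38209 + 9506\right) \left(19 \cdot 194 - 30731\right) = 47715 \left(3686 - 30731\right) = 47715 \left(-27045\right) = -1290452175$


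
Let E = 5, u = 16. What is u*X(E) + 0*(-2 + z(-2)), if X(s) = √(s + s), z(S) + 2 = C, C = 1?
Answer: 16*√10 ≈ 50.596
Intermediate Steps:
z(S) = -1 (z(S) = -2 + 1 = -1)
X(s) = √2*√s (X(s) = √(2*s) = √2*√s)
u*X(E) + 0*(-2 + z(-2)) = 16*(√2*√5) + 0*(-2 - 1) = 16*√10 + 0*(-3) = 16*√10 + 0 = 16*√10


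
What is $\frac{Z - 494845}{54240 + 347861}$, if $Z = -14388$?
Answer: $- \frac{509233}{402101} \approx -1.2664$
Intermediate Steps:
$\frac{Z - 494845}{54240 + 347861} = \frac{-14388 - 494845}{54240 + 347861} = - \frac{509233}{402101}$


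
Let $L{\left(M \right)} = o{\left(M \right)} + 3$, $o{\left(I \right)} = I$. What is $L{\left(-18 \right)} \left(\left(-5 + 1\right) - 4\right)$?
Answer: $120$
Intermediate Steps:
$L{\left(M \right)} = 3 + M$ ($L{\left(M \right)} = M + 3 = 3 + M$)
$L{\left(-18 \right)} \left(\left(-5 + 1\right) - 4\right) = \left(3 - 18\right) \left(\left(-5 + 1\right) - 4\right) = - 15 \left(-4 - 4\right) = \left(-15\right) \left(-8\right) = 120$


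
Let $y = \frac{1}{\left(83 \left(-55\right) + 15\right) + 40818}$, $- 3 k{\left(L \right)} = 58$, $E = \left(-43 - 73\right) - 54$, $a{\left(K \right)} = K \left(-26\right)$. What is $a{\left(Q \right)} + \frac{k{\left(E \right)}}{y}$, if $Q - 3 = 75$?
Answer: $- \frac{2109628}{3} \approx -7.0321 \cdot 10^{5}$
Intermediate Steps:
$Q = 78$ ($Q = 3 + 75 = 78$)
$a{\left(K \right)} = - 26 K$
$E = -170$ ($E = -116 - 54 = -170$)
$k{\left(L \right)} = - \frac{58}{3}$ ($k{\left(L \right)} = \left(- \frac{1}{3}\right) 58 = - \frac{58}{3}$)
$y = \frac{1}{36268}$ ($y = \frac{1}{\left(-4565 + 15\right) + 40818} = \frac{1}{-4550 + 40818} = \frac{1}{36268} \approx 2.7573 \cdot 10^{-5}$)
$a{\left(Q \right)} + \frac{k{\left(E \right)}}{y} = \left(-26\right) 78 - \frac{58 \frac{1}{\frac{1}{36268}}}{3} = -2028 - \frac{2103544}{3} = - \frac{2109628}{3}$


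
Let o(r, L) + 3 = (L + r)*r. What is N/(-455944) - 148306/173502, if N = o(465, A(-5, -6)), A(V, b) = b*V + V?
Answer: -53575570529/39553597944 ≈ -1.3545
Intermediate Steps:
A(V, b) = V + V*b (A(V, b) = V*b + V = V + V*b)
o(r, L) = -3 + r*(L + r) (o(r, L) = -3 + (L + r)*r = -3 + r*(L + r))
N = 227847 (N = -3 + 465² - 5*(1 - 6)*465 = -3 + 216225 - 5*(-5)*465 = -3 + 216225 + 25*465 = -3 + 216225 + 11625 = 227847)
N/(-455944) - 148306/173502 = 227847/(-455944) - 148306/173502 = 227847*(-1/455944) - 148306*1/173502 = -227847/455944 - 74153/86751 = -53575570529/39553597944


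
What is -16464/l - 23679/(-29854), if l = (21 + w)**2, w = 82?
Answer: -240305745/316721086 ≈ -0.75873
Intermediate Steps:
l = 10609 (l = (21 + 82)**2 = 103**2 = 10609)
-16464/l - 23679/(-29854) = -16464/10609 - 23679/(-29854) = -16464*1/10609 - 23679*(-1/29854) = -16464/10609 + 23679/29854 = -240305745/316721086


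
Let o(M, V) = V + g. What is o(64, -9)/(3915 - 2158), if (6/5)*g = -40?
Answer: -127/5271 ≈ -0.024094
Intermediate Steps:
g = -100/3 (g = (⅚)*(-40) = -100/3 ≈ -33.333)
o(M, V) = -100/3 + V (o(M, V) = V - 100/3 = -100/3 + V)
o(64, -9)/(3915 - 2158) = (-100/3 - 9)/(3915 - 2158) = -127/3/1757 = -127/3*1/1757 = -127/5271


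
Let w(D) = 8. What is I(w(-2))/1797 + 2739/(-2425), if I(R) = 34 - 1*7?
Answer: -1618836/1452575 ≈ -1.1145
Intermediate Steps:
I(R) = 27 (I(R) = 34 - 7 = 27)
I(w(-2))/1797 + 2739/(-2425) = 27/1797 + 2739/(-2425) = 27*(1/1797) + 2739*(-1/2425) = 9/599 - 2739/2425 = -1618836/1452575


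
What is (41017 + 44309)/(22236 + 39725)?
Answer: 85326/61961 ≈ 1.3771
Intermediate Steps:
(41017 + 44309)/(22236 + 39725) = 85326/61961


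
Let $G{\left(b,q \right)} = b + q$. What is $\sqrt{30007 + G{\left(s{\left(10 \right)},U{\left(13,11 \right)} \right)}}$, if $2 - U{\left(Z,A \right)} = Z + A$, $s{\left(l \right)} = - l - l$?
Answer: $\sqrt{29965} \approx 173.1$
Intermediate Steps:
$s{\left(l \right)} = - 2 l$
$U{\left(Z,A \right)} = 2 - A - Z$ ($U{\left(Z,A \right)} = 2 - \left(Z + A\right) = 2 - \left(A + Z\right) = 2 - A - Z$)
$\sqrt{30007 + G{\left(s{\left(10 \right)},U{\left(13,11 \right)} \right)}} = \sqrt{30007 - 42} = \sqrt{29965}$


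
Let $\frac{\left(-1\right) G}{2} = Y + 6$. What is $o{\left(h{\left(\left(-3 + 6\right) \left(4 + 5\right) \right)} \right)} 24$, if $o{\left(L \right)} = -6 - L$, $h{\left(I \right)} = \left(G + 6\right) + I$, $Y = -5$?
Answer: $-888$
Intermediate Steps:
$G = -2$ ($G = - 2 \left(-5 + 6\right) = \left(-2\right) 1 = -2$)
$h{\left(I \right)} = 4 + I$ ($h{\left(I \right)} = \left(-2 + 6\right) + I = 4 + I$)
$o{\left(h{\left(\left(-3 + 6\right) \left(4 + 5\right) \right)} \right)} 24 = \left(-6 - \left(4 + \left(-3 + 6\right) \left(4 + 5\right)\right)\right) 24 = \left(-6 - \left(4 + 3 \cdot 9\right)\right) 24 = \left(-6 - \left(4 + 27\right)\right) 24 = \left(-6 - 31\right) 24 = \left(-37\right) 24 = -888$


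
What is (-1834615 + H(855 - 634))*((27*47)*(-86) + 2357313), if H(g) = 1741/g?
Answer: -911520070375146/221 ≈ -4.1245e+12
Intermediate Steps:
(-1834615 + H(855 - 634))*((27*47)*(-86) + 2357313) = (-1834615 + 1741/(855 - 634))*((27*47)*(-86) + 2357313) = (-1834615 + 1741/221)*(1269*(-86) + 2357313) = (-1834615 + 1741*(1/221))*(-109134 + 2357313) = (-1834615 + 1741/221)*2248179 = -405448174/221*2248179 = -911520070375146/221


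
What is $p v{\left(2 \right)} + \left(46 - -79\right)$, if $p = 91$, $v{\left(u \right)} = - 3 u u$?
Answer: $-967$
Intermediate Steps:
$v{\left(u \right)} = - 3 u^{2}$
$p v{\left(2 \right)} + \left(46 - -79\right) = 91 \left(- 3 \cdot 2^{2}\right) + \left(46 - -79\right) = 91 \left(\left(-3\right) 4\right) + \left(46 + 79\right) = 91 \left(-12\right) + 125 = -1092 + 125 = -967$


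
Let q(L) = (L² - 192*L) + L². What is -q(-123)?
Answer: -53874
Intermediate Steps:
q(L) = -192*L + 2*L²
-q(-123) = -2*(-123)*(-96 - 123) = -2*(-123)*(-219) = -1*53874 = -53874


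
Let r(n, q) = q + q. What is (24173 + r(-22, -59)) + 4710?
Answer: 28765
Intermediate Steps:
r(n, q) = 2*q
(24173 + r(-22, -59)) + 4710 = (24173 + 2*(-59)) + 4710 = (24173 - 118) + 4710 = 24055 + 4710 = 28765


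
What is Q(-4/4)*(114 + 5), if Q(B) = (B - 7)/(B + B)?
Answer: 476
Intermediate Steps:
Q(B) = (-7 + B)/(2*B) (Q(B) = (-7 + B)/((2*B)) = (-7 + B)*(1/(2*B)) = (-7 + B)/(2*B))
Q(-4/4)*(114 + 5) = ((-7 - 4/4)/(2*((-4/4))))*(114 + 5) = ((-7 - 4*¼)/(2*((-4*¼))))*119 = ((½)*(-7 - 1)/(-1))*119 = ((½)*(-1)*(-8))*119 = 4*119 = 476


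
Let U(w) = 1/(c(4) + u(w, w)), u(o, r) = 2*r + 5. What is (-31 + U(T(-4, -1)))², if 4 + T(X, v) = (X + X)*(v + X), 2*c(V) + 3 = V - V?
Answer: 21893041/22801 ≈ 960.18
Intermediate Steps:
c(V) = -3/2 (c(V) = -3/2 + (V - V)/2 = -3/2 + (½)*0 = -3/2 + 0 = -3/2)
u(o, r) = 5 + 2*r
T(X, v) = -4 + 2*X*(X + v) (T(X, v) = -4 + (X + X)*(v + X) = -4 + (2*X)*(X + v) = -4 + 2*X*(X + v))
U(w) = 1/(7/2 + 2*w) (U(w) = 1/(-3/2 + (5 + 2*w)) = 1/(7/2 + 2*w))
(-31 + U(T(-4, -1)))² = (-31 + 2/(7 + 4*(-4 + 2*(-4)² + 2*(-4)*(-1))))² = (-31 + 2/(7 + 4*(-4 + 2*16 + 8)))² = (-31 + 2/(7 + 4*(-4 + 32 + 8)))² = (-31 + 2/(7 + 4*36))² = (-31 + 2/(7 + 144))² = (-31 + 2/151)² = (-4679/151)² = 21893041/22801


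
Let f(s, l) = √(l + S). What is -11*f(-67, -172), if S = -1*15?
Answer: -11*I*√187 ≈ -150.42*I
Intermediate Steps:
S = -15
f(s, l) = √(-15 + l) (f(s, l) = √(l - 15) = √(-15 + l))
-11*f(-67, -172) = -11*√(-15 - 172) = -11*I*√187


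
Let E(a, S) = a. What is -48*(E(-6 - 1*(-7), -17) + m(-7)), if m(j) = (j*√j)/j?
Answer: -48 - 48*I*√7 ≈ -48.0 - 127.0*I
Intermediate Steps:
m(j) = √j (m(j) = j^(3/2)/j = √j)
-48*(E(-6 - 1*(-7), -17) + m(-7)) = -48*((-6 - 1*(-7)) + √(-7)) = -48*((-6 + 7) + I*√7) = -48*(1 + I*√7) = -48 - 48*I*√7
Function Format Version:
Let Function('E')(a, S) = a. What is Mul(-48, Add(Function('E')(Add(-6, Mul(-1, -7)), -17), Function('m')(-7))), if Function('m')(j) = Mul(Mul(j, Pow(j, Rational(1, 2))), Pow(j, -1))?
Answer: Add(-48, Mul(-48, I, Pow(7, Rational(1, 2)))) ≈ Add(-48.000, Mul(-127.00, I))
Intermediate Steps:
Function('m')(j) = Pow(j, Rational(1, 2)) (Function('m')(j) = Mul(Pow(j, Rational(3, 2)), Pow(j, -1)) = Pow(j, Rational(1, 2)))
Mul(-48, Add(Function('E')(Add(-6, Mul(-1, -7)), -17), Function('m')(-7))) = Mul(-48, Add(Add(-6, Mul(-1, -7)), Pow(-7, Rational(1, 2)))) = Mul(-48, Add(Add(-6, 7), Mul(I, Pow(7, Rational(1, 2))))) = Mul(-48, Add(1, Mul(I, Pow(7, Rational(1, 2))))) = Add(-48, Mul(-48, I, Pow(7, Rational(1, 2))))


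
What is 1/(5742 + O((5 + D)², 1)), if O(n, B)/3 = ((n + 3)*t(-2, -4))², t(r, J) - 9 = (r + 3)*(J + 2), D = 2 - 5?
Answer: 1/12945 ≈ 7.7250e-5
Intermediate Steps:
D = -3
t(r, J) = 9 + (2 + J)*(3 + r) (t(r, J) = 9 + (r + 3)*(J + 2) = 9 + (3 + r)*(2 + J) = 9 + (2 + J)*(3 + r))
O(n, B) = 3*(21 + 7*n)² (O(n, B) = 3*((n + 3)*(15 + 2*(-2) + 3*(-4) - 4*(-2)))² = 3*((3 + n)*(15 - 4 - 12 + 8))² = 3*((3 + n)*7)² = 3*(21 + 7*n)²)
1/(5742 + O((5 + D)², 1)) = 1/(5742 + 147*(3 + (5 - 3)²)²) = 1/(5742 + 147*(3 + 2²)²) = 1/(5742 + 147*(3 + 4)²) = 1/(5742 + 147*7²) = 1/(5742 + 147*49) = 1/(5742 + 7203) = 1/12945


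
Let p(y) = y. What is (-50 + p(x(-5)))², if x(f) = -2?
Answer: 2704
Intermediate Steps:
(-50 + p(x(-5)))² = (-50 - 2)² = (-52)² = 2704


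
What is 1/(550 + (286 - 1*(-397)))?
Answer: 1/1233 ≈ 0.00081103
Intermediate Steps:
1/(550 + (286 - 1*(-397))) = 1/(550 + (286 + 397)) = 1/(550 + 683) = 1/1233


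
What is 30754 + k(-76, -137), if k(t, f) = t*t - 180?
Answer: 36350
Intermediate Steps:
k(t, f) = -180 + t² (k(t, f) = t² - 180 = -180 + t²)
30754 + k(-76, -137) = 30754 + (-180 + (-76)²) = 30754 + (-180 + 5776) = 30754 + 5596 = 36350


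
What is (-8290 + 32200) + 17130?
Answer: 41040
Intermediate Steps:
(-8290 + 32200) + 17130 = 23910 + 17130 = 41040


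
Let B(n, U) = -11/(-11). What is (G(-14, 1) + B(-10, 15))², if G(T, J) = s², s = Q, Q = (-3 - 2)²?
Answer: 391876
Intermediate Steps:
B(n, U) = 1 (B(n, U) = -11*(-1/11) = 1)
Q = 25 (Q = (-5)² = 25)
s = 25
G(T, J) = 625 (G(T, J) = 25² = 625)
(G(-14, 1) + B(-10, 15))² = (625 + 1)² = 626² = 391876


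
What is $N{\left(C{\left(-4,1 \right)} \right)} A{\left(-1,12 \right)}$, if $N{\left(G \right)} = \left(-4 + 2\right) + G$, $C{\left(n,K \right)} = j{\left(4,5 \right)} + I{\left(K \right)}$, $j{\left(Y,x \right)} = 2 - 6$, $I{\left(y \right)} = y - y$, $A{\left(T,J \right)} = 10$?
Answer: $-60$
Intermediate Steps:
$I{\left(y \right)} = 0$
$j{\left(Y,x \right)} = -4$ ($j{\left(Y,x \right)} = 2 - 6 = -4$)
$C{\left(n,K \right)} = -4$ ($C{\left(n,K \right)} = -4 + 0 = -4$)
$N{\left(G \right)} = -2 + G$
$N{\left(C{\left(-4,1 \right)} \right)} A{\left(-1,12 \right)} = \left(-2 - 4\right) 10 = \left(-6\right) 10 = -60$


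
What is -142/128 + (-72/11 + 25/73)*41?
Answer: -13127157/51392 ≈ -255.43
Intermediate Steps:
-142/128 + (-72/11 + 25/73)*41 = -142*1/128 + (-72*1/11 + 25*(1/73))*41 = -71/64 + (-72/11 + 25/73)*41 = -71/64 - 4981/803*41 = -71/64 - 204221/803 = -13127157/51392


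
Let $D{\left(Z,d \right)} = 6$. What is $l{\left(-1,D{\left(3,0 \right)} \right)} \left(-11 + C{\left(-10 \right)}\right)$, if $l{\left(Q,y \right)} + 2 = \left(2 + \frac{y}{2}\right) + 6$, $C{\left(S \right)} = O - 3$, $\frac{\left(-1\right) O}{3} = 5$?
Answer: $-261$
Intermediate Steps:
$O = -15$ ($O = \left(-3\right) 5 = -15$)
$C{\left(S \right)} = -18$ ($C{\left(S \right)} = -15 - 3 = -18$)
$l{\left(Q,y \right)} = 6 + \frac{y}{2}$ ($l{\left(Q,y \right)} = -2 + \left(\left(2 + \frac{y}{2}\right) + 6\right) = -2 + \left(8 + \frac{y}{2}\right) = 6 + \frac{y}{2}$)
$l{\left(-1,D{\left(3,0 \right)} \right)} \left(-11 + C{\left(-10 \right)}\right) = \left(6 + \frac{1}{2} \cdot 6\right) \left(-11 - 18\right) = \left(6 + 3\right) \left(-29\right) = 9 \left(-29\right) = -261$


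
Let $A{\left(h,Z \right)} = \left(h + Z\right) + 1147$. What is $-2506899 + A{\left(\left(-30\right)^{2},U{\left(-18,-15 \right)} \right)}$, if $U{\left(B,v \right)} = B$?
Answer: $-2504870$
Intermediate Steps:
$A{\left(h,Z \right)} = 1147 + Z + h$ ($A{\left(h,Z \right)} = \left(Z + h\right) + 1147 = 1147 + Z + h$)
$-2506899 + A{\left(\left(-30\right)^{2},U{\left(-18,-15 \right)} \right)} = -2506899 + \left(1147 - 18 + \left(-30\right)^{2}\right) = -2506899 + \left(1147 - 18 + 900\right) = -2506899 + 2029 = -2504870$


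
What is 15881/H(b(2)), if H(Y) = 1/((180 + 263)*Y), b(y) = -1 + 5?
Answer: 28141132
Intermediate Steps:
b(y) = 4
H(Y) = 1/(443*Y)
15881/H(b(2)) = 15881/(((1/443)/4)) = 15881/(((1/443)*(¼))) = 15881/(1/1772) = 15881*1772 = 28141132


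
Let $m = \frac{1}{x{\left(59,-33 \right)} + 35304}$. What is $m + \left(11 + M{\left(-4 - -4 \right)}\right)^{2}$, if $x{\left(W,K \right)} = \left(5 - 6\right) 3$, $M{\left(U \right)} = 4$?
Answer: $\frac{7942726}{35301} \approx 225.0$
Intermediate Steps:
$x{\left(W,K \right)} = -3$ ($x{\left(W,K \right)} = \left(-1\right) 3 = -3$)
$m = \frac{1}{35301}$ ($m = \frac{1}{-3 + 35304} = \frac{1}{35301} \approx 2.8328 \cdot 10^{-5}$)
$m + \left(11 + M{\left(-4 - -4 \right)}\right)^{2} = \frac{1}{35301} + \left(11 + 4\right)^{2} = \frac{1}{35301} + 15^{2} = \frac{1}{35301} + 225 = \frac{7942726}{35301}$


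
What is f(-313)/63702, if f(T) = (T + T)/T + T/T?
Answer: 1/21234 ≈ 4.7094e-5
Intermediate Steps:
f(T) = 3 (f(T) = (2*T)/T + 1 = 2 + 1 = 3)
f(-313)/63702 = 3/63702 = 3*(1/63702) = 1/21234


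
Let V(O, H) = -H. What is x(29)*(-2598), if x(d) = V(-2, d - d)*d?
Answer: 0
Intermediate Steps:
x(d) = 0 (x(d) = (-(d - d))*d = (-1*0)*d = 0*d = 0)
x(29)*(-2598) = 0*(-2598) = 0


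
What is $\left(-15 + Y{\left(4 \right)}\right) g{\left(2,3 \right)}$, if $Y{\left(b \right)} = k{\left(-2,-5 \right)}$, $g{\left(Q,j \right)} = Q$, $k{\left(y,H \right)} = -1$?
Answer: $-32$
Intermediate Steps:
$Y{\left(b \right)} = -1$
$\left(-15 + Y{\left(4 \right)}\right) g{\left(2,3 \right)} = \left(-15 - 1\right) 2 = \left(-16\right) 2 = -32$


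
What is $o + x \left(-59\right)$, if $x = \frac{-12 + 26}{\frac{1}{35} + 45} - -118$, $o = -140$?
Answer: $- \frac{5610831}{788} \approx -7120.3$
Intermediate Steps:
$x = \frac{93229}{788}$ ($x = \frac{14}{\frac{1}{35} + 45} + 118 = \frac{14}{\frac{1576}{35}} + 118 = 14 \cdot \frac{35}{1576} + 118 = \frac{245}{788} + 118 = \frac{93229}{788} \approx 118.31$)
$o + x \left(-59\right) = -140 + \frac{93229}{788} \left(-59\right) = -140 - \frac{5500511}{788} = - \frac{5610831}{788}$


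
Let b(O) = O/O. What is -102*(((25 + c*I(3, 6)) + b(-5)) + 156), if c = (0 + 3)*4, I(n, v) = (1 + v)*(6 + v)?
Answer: -121380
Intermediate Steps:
b(O) = 1
c = 12 (c = 3*4 = 12)
-102*(((25 + c*I(3, 6)) + b(-5)) + 156) = -102*(((25 + 12*(6 + 6² + 7*6)) + 1) + 156) = -102*(((25 + 12*(6 + 36 + 42)) + 1) + 156) = -102*(((25 + 12*84) + 1) + 156) = -102*(((25 + 1008) + 1) + 156) = -102*((1033 + 1) + 156) = -102*(1034 + 156) = -102*1190 = -121380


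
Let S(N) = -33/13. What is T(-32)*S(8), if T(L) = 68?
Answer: -2244/13 ≈ -172.62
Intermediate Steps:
S(N) = -33/13 (S(N) = -33*1/13 = -33/13)
T(-32)*S(8) = 68*(-33/13) = -2244/13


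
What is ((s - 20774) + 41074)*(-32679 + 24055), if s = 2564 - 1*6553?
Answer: -140666064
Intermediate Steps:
s = -3989 (s = 2564 - 6553 = -3989)
((s - 20774) + 41074)*(-32679 + 24055) = ((-3989 - 20774) + 41074)*(-32679 + 24055) = (-24763 + 41074)*(-8624) = 16311*(-8624) = -140666064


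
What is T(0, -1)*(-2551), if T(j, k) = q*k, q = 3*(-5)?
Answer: -38265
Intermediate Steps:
q = -15
T(j, k) = -15*k
T(0, -1)*(-2551) = -15*(-1)*(-2551) = 15*(-2551) = -38265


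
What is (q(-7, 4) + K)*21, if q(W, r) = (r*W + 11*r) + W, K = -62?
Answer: -1113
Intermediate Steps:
q(W, r) = W + 11*r + W*r (q(W, r) = (W*r + 11*r) + W = (11*r + W*r) + W = W + 11*r + W*r)
(q(-7, 4) + K)*21 = ((-7 + 11*4 - 7*4) - 62)*21 = ((-7 + 44 - 28) - 62)*21 = (9 - 62)*21 = -53*21 = -1113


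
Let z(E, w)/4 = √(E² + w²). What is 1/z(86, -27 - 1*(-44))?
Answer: √7685/30740 ≈ 0.0028518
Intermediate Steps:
z(E, w) = 4*√(E² + w²)
1/z(86, -27 - 1*(-44)) = 1/(4*√(86² + (-27 - 1*(-44))²)) = 1/(4*√(7396 + (-27 + 44)²)) = 1/(4*√(7396 + 17²)) = 1/(4*√(7396 + 289)) = 1/(4*√7685) = √7685/30740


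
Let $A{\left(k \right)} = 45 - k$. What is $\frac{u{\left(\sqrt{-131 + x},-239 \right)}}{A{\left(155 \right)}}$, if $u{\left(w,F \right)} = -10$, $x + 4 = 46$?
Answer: $\frac{1}{11} \approx 0.090909$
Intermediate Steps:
$x = 42$ ($x = -4 + 46 = 42$)
$\frac{u{\left(\sqrt{-131 + x},-239 \right)}}{A{\left(155 \right)}} = - \frac{10}{45 - 155} = - \frac{10}{-110} = \left(-10\right) \left(- \frac{1}{110}\right) = \frac{1}{11}$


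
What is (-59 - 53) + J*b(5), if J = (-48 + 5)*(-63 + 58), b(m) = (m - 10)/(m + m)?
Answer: -439/2 ≈ -219.50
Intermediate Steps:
b(m) = (-10 + m)/(2*m) (b(m) = (-10 + m)/((2*m)) = (-10 + m)*(1/(2*m)) = (-10 + m)/(2*m))
J = 215 (J = -43*(-5) = 215)
(-59 - 53) + J*b(5) = (-59 - 53) + 215*((½)*(-10 + 5)/5) = -112 + 215*((½)*(⅕)*(-5)) = -112 + 215*(-½) = -112 - 215/2 = -439/2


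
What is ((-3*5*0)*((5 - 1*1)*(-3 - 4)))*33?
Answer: 0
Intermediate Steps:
((-3*5*0)*((5 - 1*1)*(-3 - 4)))*33 = ((-15*0)*((5 - 1)*(-7)))*33 = (0*(4*(-7)))*33 = (0*(-28))*33 = 0*33 = 0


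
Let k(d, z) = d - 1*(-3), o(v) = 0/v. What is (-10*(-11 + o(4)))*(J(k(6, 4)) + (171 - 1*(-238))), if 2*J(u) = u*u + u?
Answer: 49940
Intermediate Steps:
o(v) = 0
k(d, z) = 3 + d (k(d, z) = d + 3 = 3 + d)
J(u) = u/2 + u²/2 (J(u) = (u*u + u)/2 = (u² + u)/2 = (u + u²)/2 = u/2 + u²/2)
(-10*(-11 + o(4)))*(J(k(6, 4)) + (171 - 1*(-238))) = (-10*(-11 + 0))*((3 + 6)*(1 + (3 + 6))/2 + (171 - 1*(-238))) = (-10*(-11))*((½)*9*(1 + 9) + (171 + 238)) = 110*((½)*9*10 + 409) = 110*(45 + 409) = 110*454 = 49940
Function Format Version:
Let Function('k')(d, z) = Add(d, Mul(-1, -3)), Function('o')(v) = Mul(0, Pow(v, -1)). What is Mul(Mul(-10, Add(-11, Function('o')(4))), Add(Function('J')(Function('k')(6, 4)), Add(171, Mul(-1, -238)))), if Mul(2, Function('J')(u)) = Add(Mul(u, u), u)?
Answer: 49940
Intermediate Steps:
Function('o')(v) = 0
Function('k')(d, z) = Add(3, d) (Function('k')(d, z) = Add(d, 3) = Add(3, d))
Function('J')(u) = Add(Mul(Rational(1, 2), u), Mul(Rational(1, 2), Pow(u, 2))) (Function('J')(u) = Mul(Rational(1, 2), Add(Mul(u, u), u)) = Mul(Rational(1, 2), Add(Pow(u, 2), u)) = Mul(Rational(1, 2), Add(u, Pow(u, 2))) = Add(Mul(Rational(1, 2), u), Mul(Rational(1, 2), Pow(u, 2))))
Mul(Mul(-10, Add(-11, Function('o')(4))), Add(Function('J')(Function('k')(6, 4)), Add(171, Mul(-1, -238)))) = Mul(Mul(-10, Add(-11, 0)), Add(Mul(Rational(1, 2), Add(3, 6), Add(1, Add(3, 6))), Add(171, Mul(-1, -238)))) = Mul(Mul(-10, -11), Add(Mul(Rational(1, 2), 9, Add(1, 9)), Add(171, 238))) = Mul(110, Add(Mul(Rational(1, 2), 9, 10), 409)) = Mul(110, Add(45, 409)) = Mul(110, 454) = 49940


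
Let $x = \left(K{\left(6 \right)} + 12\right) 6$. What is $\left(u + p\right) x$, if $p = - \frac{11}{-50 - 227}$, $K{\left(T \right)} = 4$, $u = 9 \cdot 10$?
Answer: $\frac{2394336}{277} \approx 8643.8$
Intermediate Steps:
$u = 90$
$x = 96$ ($x = \left(4 + 12\right) 6 = 16 \cdot 6 = 96$)
$p = \frac{11}{277}$ ($p = - \frac{11}{-50 - 227} = - \frac{11}{-277} = \left(-11\right) \left(- \frac{1}{277}\right) = \frac{11}{277} \approx 0.039711$)
$\left(u + p\right) x = \left(90 + \frac{11}{277}\right) 96 = \frac{24941}{277} \cdot 96 = \frac{2394336}{277}$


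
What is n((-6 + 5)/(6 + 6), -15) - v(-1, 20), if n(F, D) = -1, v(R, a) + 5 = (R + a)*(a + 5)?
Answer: -471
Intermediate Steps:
v(R, a) = -5 + (5 + a)*(R + a) (v(R, a) = -5 + (R + a)*(a + 5) = -5 + (R + a)*(5 + a) = -5 + (5 + a)*(R + a))
n((-6 + 5)/(6 + 6), -15) - v(-1, 20) = -1 - (-5 + 20² + 5*(-1) + 5*20 - 1*20) = -1 - (-5 + 400 - 5 + 100 - 20) = -1 - 1*470 = -1 - 470 = -471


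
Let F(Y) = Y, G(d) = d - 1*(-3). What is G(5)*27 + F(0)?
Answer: 216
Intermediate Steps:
G(d) = 3 + d (G(d) = d + 3 = 3 + d)
G(5)*27 + F(0) = (3 + 5)*27 + 0 = 8*27 + 0 = 216 + 0 = 216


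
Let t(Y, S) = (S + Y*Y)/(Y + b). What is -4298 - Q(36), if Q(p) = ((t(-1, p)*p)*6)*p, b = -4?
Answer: 266222/5 ≈ 53244.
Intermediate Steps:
t(Y, S) = (S + Y²)/(-4 + Y) (t(Y, S) = (S + Y*Y)/(Y - 4) = (S + Y²)/(-4 + Y))
Q(p) = 6*p²*(-⅕ - p/5) (Q(p) = ((((p + (-1)²)/(-4 - 1))*p)*6)*p = ((((p + 1)/(-5))*p)*6)*p = (((-(1 + p)/5)*p)*6)*p = (((-⅕ - p/5)*p)*6)*p = ((p*(-⅕ - p/5))*6)*p = (6*p*(-⅕ - p/5))*p = 6*p²*(-⅕ - p/5))
-4298 - Q(36) = -4298 - 6*36²*(-1 - 1*36)/5 = -4298 - 6*1296*(-1 - 36)/5 = -4298 - 6*1296*(-37)/5 = -4298 - 1*(-287712/5) = -4298 + 287712/5 = 266222/5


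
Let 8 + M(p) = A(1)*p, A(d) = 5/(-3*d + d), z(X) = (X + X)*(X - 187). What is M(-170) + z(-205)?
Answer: 161137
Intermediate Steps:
z(X) = 2*X*(-187 + X) (z(X) = (2*X)*(-187 + X) = 2*X*(-187 + X))
A(d) = -5/(2*d) (A(d) = 5/((-2*d)) = 5*(-1/(2*d)) = -5/(2*d))
M(p) = -8 - 5*p/2 (M(p) = -8 + (-5/2/1)*p = -8 + (-5/2*1)*p = -8 - 5*p/2)
M(-170) + z(-205) = (-8 - 5/2*(-170)) + 2*(-205)*(-187 - 205) = (-8 + 425) + 2*(-205)*(-392) = 417 + 160720 = 161137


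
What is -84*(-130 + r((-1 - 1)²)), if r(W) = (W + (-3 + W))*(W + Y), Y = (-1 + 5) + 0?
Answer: 7560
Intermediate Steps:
Y = 4 (Y = 4 + 0 = 4)
r(W) = (-3 + 2*W)*(4 + W) (r(W) = (W + (-3 + W))*(W + 4) = (-3 + 2*W)*(4 + W))
-84*(-130 + r((-1 - 1)²)) = -84*(-130 + (-12 + 2*((-1 - 1)²)² + 5*(-1 - 1)²)) = -84*(-130 + (-12 + 2*((-2)²)² + 5*(-2)²)) = -84*(-130 + (-12 + 2*4² + 5*4)) = -84*(-130 + (-12 + 2*16 + 20)) = -84*(-130 + (-12 + 32 + 20)) = -84*(-130 + 40) = -84*(-90) = 7560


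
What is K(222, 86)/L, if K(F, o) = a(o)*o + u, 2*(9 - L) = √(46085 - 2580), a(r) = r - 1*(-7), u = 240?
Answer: -296568/43181 - 16476*√43505/43181 ≈ -86.453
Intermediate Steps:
a(r) = 7 + r (a(r) = r + 7 = 7 + r)
L = 9 - √43505/2 (L = 9 - √(46085 - 2580)/2 = 9 - √43505/2 ≈ -95.289)
K(F, o) = 240 + o*(7 + o) (K(F, o) = (7 + o)*o + 240 = o*(7 + o) + 240 = 240 + o*(7 + o))
K(222, 86)/L = (240 + 86*(7 + 86))/(9 - √43505/2) = (240 + 86*93)/(9 - √43505/2) = (240 + 7998)/(9 - √43505/2) = 8238/(9 - √43505/2)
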